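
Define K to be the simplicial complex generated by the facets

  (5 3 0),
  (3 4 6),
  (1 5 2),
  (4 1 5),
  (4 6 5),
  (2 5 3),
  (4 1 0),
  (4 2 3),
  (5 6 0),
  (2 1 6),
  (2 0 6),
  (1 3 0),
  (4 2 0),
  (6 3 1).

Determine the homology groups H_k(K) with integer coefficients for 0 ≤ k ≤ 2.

H_0 = Z,  H_1 = Z^2,  H_2 = Z.

Fix the vertex order 0 < 1 < 2 < 3 < 4 < 5 < 6 and write every simplex with vertices in increasing order. Then dim K = 2 and the simplices of K are:

  0-simplices (7): [0], [1], [2], [3], [4], [5], [6]
  1-simplices (21): [0,1], [0,2], [0,3], [0,4], [0,5], [0,6], [1,2], [1,3], [1,4], [1,5], [1,6], [2,3], [2,4], [2,5], [2,6], [3,4], [3,5], [3,6], [4,5], [4,6], [5,6]
  2-simplices (14): [0,1,3], [0,1,4], [0,2,4], [0,2,6], [0,3,5], [0,5,6], [1,2,5], [1,2,6], [1,3,6], [1,4,5], [2,3,4], [2,3,5], [3,4,6], [4,5,6]

giving chain groups C_0 ≅ Z^7, C_1 ≅ Z^21, C_2 ≅ Z^14.

∂_1: C_1 → C_0 maps an edge to its endpoints' difference, ∂[p,q] = q − p. For instance
  ∂[3,6] = [6] − [3].
The resulting 7×21 matrix has rank 6, and its Smith normal form has invariant factors (1,1,1,1,1,1).

∂_2: C_2 → C_1 sends each 2-simplex [p,q,r] to [q,r] − [p,r] + [p,q]. For instance
  ∂[0,2,6] = [2,6] − [0,6] + [0,2],
  ∂[0,5,6] = [5,6] − [0,6] + [0,5].
As a 21×14 matrix over Z this has rank 13, with invariant factors (1,1,1,1,1,1,1,1,1,1,1,1,1).

Now H_k = ker ∂_k / im ∂_{k+1}, so:

  H_0: rank C_0 − rank ∂_1 = 7 − 6 = 1, and the invariant factors of ∂_1 are all 1, so H_0 = Z.
  H_1: rank ker ∂_1 − rank ∂_2 = (21 − 6) − 13 = 2, and the invariant factors of ∂_2 are all 1, so H_1 = Z^2.
  H_2: rank ker ∂_2 − rank ∂_3 = (14 − 13) − 0 = 1, and there is no ∂_3, so H_2 = Z.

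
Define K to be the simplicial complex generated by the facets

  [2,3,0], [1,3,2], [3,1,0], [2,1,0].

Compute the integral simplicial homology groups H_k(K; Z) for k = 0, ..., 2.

H_0 ≅ Z,  H_1 = 0,  H_2 ≅ Z.

Order the vertices as 0 < 1 < 2 < 3. Listing each simplex with vertices in this order, K has dimension 2 with simplices:

  0-simplices (4): [0], [1], [2], [3]
  1-simplices (6): [0,1], [0,2], [0,3], [1,2], [1,3], [2,3]
  2-simplices (4): [0,1,2], [0,1,3], [0,2,3], [1,2,3]

giving chain groups C_0 ≅ Z^4, C_1 ≅ Z^6, C_2 ≅ Z^4.

∂_1: C_1 → C_0 is given by ∂[p,q] = [q] − [p]. For instance
  ∂[0,2] = [2] − [0].
The resulting 4×6 matrix has rank 3, and its Smith normal form has invariant factors (1,1,1).

Boundary ∂_2: C_2 → C_1 sends each 2-simplex [p,q,r] to [q,r] − [p,r] + [p,q]. For instance
  ∂[0,2,3] = [2,3] − [0,3] + [0,2],
  ∂[0,1,2] = [1,2] − [0,2] + [0,1].
The 6×4 boundary matrix has rank 3 and Smith normal form diag(1,1,1).

Reading off H_k = ker ∂_k / im ∂_{k+1}:

  H_0: rank C_0 − rank ∂_1 = 4 − 3 = 1, and the invariant factors of ∂_1 are all 1, so H_0 ≅ Z.
  H_1: rank ker ∂_1 − rank ∂_2 = (6 − 3) − 3 = 0, and the invariant factors of ∂_2 are all 1, so H_1 ≅ 0.
  H_2: rank ker ∂_2 − rank ∂_3 = (4 − 3) − 0 = 1, and there is no ∂_3, so H_2 ≅ Z.

As a check, the Euler characteristic is 4 − 6 + 4 = 2, which agrees with 1 − 0 + 1 = 2.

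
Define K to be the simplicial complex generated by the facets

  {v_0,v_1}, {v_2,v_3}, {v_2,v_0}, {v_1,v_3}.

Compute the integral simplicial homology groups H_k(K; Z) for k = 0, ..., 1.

Take the total order v_0 < v_1 < v_2 < v_3 on the vertex set. Then K (dimension 1) consists of the simplices:

  0-simplices (4): [v_0], [v_1], [v_2], [v_3]
  1-simplices (4): [v_0,v_1], [v_0,v_2], [v_1,v_3], [v_2,v_3]

so the chain groups are C_0 ≅ Z^4, C_1 ≅ Z^4.

The boundary map ∂_1: C_1 → C_0 maps an edge to its endpoints' difference, ∂[p,q] = q − p. For instance
  ∂[v_1,v_3] = [v_3] − [v_1].
As a 4×4 matrix over Z this has rank 3, with invariant factors (1,1,1).

Reading off H_k = ker ∂_k / im ∂_{k+1}:

  H_0: rank C_0 − rank ∂_1 = 4 − 3 = 1, and the invariant factors of ∂_1 are all 1, so H_0 = Z.
  H_1: rank ker ∂_1 − rank ∂_2 = (4 − 3) − 0 = 1, and there is no ∂_2, so H_1 = Z.

As a check, the Euler characteristic is 4 − 4 = 0, which agrees with 1 − 1 = 0.
(K is a triangulation of the circle S^1.)

H_0 = Z,  H_1 = Z.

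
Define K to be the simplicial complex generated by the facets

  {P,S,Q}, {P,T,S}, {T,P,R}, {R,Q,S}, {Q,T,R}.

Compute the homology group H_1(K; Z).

H_1 = Z.

Order the vertices as P < Q < R < S < T. Listing each simplex with vertices in this order, K has dimension 2 with simplices:

  0-simplices (5): P, Q, R, S, T
  1-simplices (10): PQ, PR, PS, PT, QR, QS, QT, RS, RT, ST
  2-simplices (5): PQS, PRT, PST, QRS, QRT

giving chain groups C_0 ≅ Z^5, C_1 ≅ Z^10, C_2 ≅ Z^5.

∂_1: C_1 → C_0 sends each edge [p,q] (with p < q) to q − p.
As a 5×10 matrix over Z this has rank 4, with invariant factors (1,1,1,1).

Boundary ∂_2: C_2 → C_1 sends each 2-simplex [p,q,r] to [q,r] − [p,r] + [p,q]. For instance
  ∂PST = ST − PT + PS,
  ∂QRS = RS − QS + QR.
As a 10×5 matrix over Z this has rank 5, with invariant factors (1,1,1,1,1).

From H_k ≅ ker(∂_k) / im(∂_{k+1}) we obtain:

  H_1: rank ker ∂_1 − rank ∂_2 = (10 − 4) − 5 = 1, and the invariant factors of ∂_2 are all 1, so H_1 ≅ Z.

(K is a triangulation of the Möbius band.)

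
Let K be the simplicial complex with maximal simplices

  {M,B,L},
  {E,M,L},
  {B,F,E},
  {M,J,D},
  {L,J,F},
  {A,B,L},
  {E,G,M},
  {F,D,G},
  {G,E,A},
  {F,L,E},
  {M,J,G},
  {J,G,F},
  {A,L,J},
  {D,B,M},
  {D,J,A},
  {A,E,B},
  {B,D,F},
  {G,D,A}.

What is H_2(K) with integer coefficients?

Fix the vertex order A < B < D < E < F < G < J < L < M and write every simplex with vertices in increasing order. Then dim K = 2 and the simplices of K are:

  0-simplices (9): A, B, D, E, F, G, J, L, M
  1-simplices (27): AB, AD, AE, AG, AJ, AL, BD, BE, BF, BL, BM, DF, DG, DJ, DM, EF, EG, EL, EM, FG, FJ, FL, GJ, GM, JL, JM, LM
  2-simplices (18): ABE, ABL, ADG, ADJ, AEG, AJL, BDF, BDM, BEF, BLM, DFG, DJM, EFL, EGM, ELM, FGJ, FJL, GJM

Hence C_0 ≅ Z^9, C_1 ≅ Z^27, C_2 ≅ Z^18.

The boundary map ∂_1: C_1 → C_0 maps an edge to its endpoints' difference, ∂[p,q] = q − p.
The resulting 9×27 matrix has rank 8, and its Smith normal form has invariant factors (1,1,1,1,1,1,1,1).

The boundary map ∂_2: C_2 → C_1 maps a triangle to the signed sum of its edges. For instance
  ∂FJL = JL − FL + FJ,
  ∂ABL = BL − AL + AB.
This gives a 27×18 integer matrix of rank 18; reducing to Smith normal form yields diagonal entries (1,1,1,1,1,1,1,1,1,1,1,1,1,1,1,1,1,2).

From H_k ≅ ker(∂_k) / im(∂_{k+1}) we obtain:

  H_2: rank ker ∂_2 − rank ∂_3 = (18 − 18) − 0 = 0, and there is no ∂_3, so H_2 = 0.

H_2 ≅ 0.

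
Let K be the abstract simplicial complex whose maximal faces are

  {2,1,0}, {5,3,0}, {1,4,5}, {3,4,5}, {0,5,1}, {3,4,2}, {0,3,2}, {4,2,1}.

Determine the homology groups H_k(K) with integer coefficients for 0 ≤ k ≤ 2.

H_0 = Z,  H_1 = 0,  H_2 = Z.

Order the vertices as 0 < 1 < 2 < 3 < 4 < 5. Listing each simplex with vertices in this order, K has dimension 2 with simplices:

  0-simplices (6): [0], [1], [2], [3], [4], [5]
  1-simplices (12): [0,1], [0,2], [0,3], [0,5], [1,2], [1,4], [1,5], [2,3], [2,4], [3,4], [3,5], [4,5]
  2-simplices (8): [0,1,2], [0,1,5], [0,2,3], [0,3,5], [1,2,4], [1,4,5], [2,3,4], [3,4,5]

so the chain groups are C_0 ≅ Z^6, C_1 ≅ Z^12, C_2 ≅ Z^8.

Boundary ∂_1: C_1 → C_0 sends each edge [p,q] (with p < q) to q − p. For instance
  ∂[0,3] = [3] − [0].
The 6×12 boundary matrix has rank 5 and Smith normal form diag(1,1,1,1,1).

Boundary ∂_2: C_2 → C_1 maps a triangle to the signed sum of its edges. For instance
  ∂[0,1,5] = [1,5] − [0,5] + [0,1],
  ∂[3,4,5] = [4,5] − [3,5] + [3,4].
This gives a 12×8 integer matrix of rank 7; reducing to Smith normal form yields diagonal entries (1,1,1,1,1,1,1).

From H_k ≅ ker(∂_k) / im(∂_{k+1}) we obtain:

  H_0: rank C_0 − rank ∂_1 = 6 − 5 = 1, and the invariant factors of ∂_1 are all 1, so H_0 = Z.
  H_1: rank ker ∂_1 − rank ∂_2 = (12 − 5) − 7 = 0, and the invariant factors of ∂_2 are all 1, so H_1 = 0.
  H_2: rank ker ∂_2 − rank ∂_3 = (8 − 7) − 0 = 1, and there is no ∂_3, so H_2 = Z.

As a check, the Euler characteristic is 6 − 12 + 8 = 2, which agrees with 1 − 0 + 1 = 2.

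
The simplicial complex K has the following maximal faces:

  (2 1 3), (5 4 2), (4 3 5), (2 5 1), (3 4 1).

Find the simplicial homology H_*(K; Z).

H_0 = Z,  H_1 = Z,  H_2 = 0.

K has 5 vertices, 10 edges, 5 triangles.
rank ∂_0 = 0, rank ∂_1 = 4 ⇒ b_0 = 5 − 0 − 4 = 1; all invariant factors of ∂_1 are 1 so no torsion. So H_0 = Z.
rank ∂_1 = 4, rank ∂_2 = 5 ⇒ b_1 = 10 − 4 − 5 = 1; all invariant factors of ∂_2 are 1 so no torsion. So H_1 = Z.
rank ∂_2 = 5, rank ∂_3 = 0 ⇒ b_2 = 5 − 5 − 0 = 0. So H_2 = 0.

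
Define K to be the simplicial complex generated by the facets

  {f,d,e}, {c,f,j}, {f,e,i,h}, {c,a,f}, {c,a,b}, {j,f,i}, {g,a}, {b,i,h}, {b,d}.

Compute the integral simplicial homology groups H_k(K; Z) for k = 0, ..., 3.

H_0 ≅ Z,  H_1 ≅ Z^2,  H_2 = 0,  H_3 = 0.

Take the total order a < b < c < d < e < f < g < h < i < j on the vertex set. Then K (dimension 3) consists of the simplices:

  0-simplices (10): a, b, c, d, e, f, g, h, i, j
  1-simplices (20): ab, ac, af, ag, bc, bd, bh, bi, cf, cj, de, df, ef, eh, ei, fh, fi, fj, hi, ij
  2-simplices (10): abc, acf, bhi, cfj, def, efh, efi, ehi, fhi, fij
  3-simplices (1): efhi

giving chain groups C_0 ≅ Z^10, C_1 ≅ Z^20, C_2 ≅ Z^10, C_3 ≅ Z^1.

The boundary map ∂_1: C_1 → C_0 is given by ∂[p,q] = [q] − [p]. For instance
  ∂ef = f − e.
As a 10×20 matrix over Z this has rank 9, with invariant factors (1,1,1,1,1,1,1,1,1).

∂_2: C_2 → C_1 sends each 2-simplex [p,q,r] to [q,r] − [p,r] + [p,q]. For instance
  ∂efi = fi − ei + ef,
  ∂efh = fh − eh + ef.
As a 20×10 matrix over Z this has rank 9, with invariant factors (1,1,1,1,1,1,1,1,1).

The boundary map ∂_3: C_3 → C_2 sends each 3-simplex σ to the alternating sum Σ_i (−1)^i (σ with its i-th vertex removed). For instance
  ∂efhi = fhi − ehi + efi − efh.
The resulting 10×1 matrix has rank 1, and its Smith normal form has invariant factors (1).

Now H_k = ker ∂_k / im ∂_{k+1}, so:

  H_0: rank C_0 − rank ∂_1 = 10 − 9 = 1, and the invariant factors of ∂_1 are all 1, so H_0 = Z.
  H_1: rank ker ∂_1 − rank ∂_2 = (20 − 9) − 9 = 2, and the invariant factors of ∂_2 are all 1, so H_1 = Z^2.
  H_2: rank ker ∂_2 − rank ∂_3 = (10 − 9) − 1 = 0, and the invariant factors of ∂_3 are all 1, so H_2 = 0.
  H_3: rank ker ∂_3 − rank ∂_4 = (1 − 1) − 0 = 0, and there is no ∂_4, so H_3 = 0.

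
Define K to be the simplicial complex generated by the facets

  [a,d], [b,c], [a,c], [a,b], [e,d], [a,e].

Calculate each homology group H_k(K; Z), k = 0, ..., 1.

Fix the vertex order a < b < c < d < e and write every simplex with vertices in increasing order. Then dim K = 1 and the simplices of K are:

  0-simplices (5): a, b, c, d, e
  1-simplices (6): ab, ac, ad, ae, bc, de

so the chain groups are C_0 ≅ Z^5, C_1 ≅ Z^6.

∂_1: C_1 → C_0 maps an edge to its endpoints' difference, ∂[p,q] = q − p.
As a 5×6 matrix over Z this has rank 4, with invariant factors (1,1,1,1).

Computing H_k = (kernel of ∂_k) / (image of ∂_{k+1}):

  H_0: rank C_0 − rank ∂_1 = 5 − 4 = 1, and the invariant factors of ∂_1 are all 1, so H_0 = Z.
  H_1: rank ker ∂_1 − rank ∂_2 = (6 − 4) − 0 = 2, and there is no ∂_2, so H_1 = Z^2.

(K is a triangulation of a wedge of 2 circles.)

H_0 ≅ Z,  H_1 ≅ Z^2.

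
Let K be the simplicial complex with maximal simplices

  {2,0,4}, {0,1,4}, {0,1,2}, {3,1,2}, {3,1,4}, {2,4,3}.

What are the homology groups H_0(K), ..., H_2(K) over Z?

K has 5 vertices, 9 edges, 6 triangles.
rank ∂_0 = 0, rank ∂_1 = 4 ⇒ b_0 = 5 − 0 − 4 = 1; all invariant factors of ∂_1 are 1 so no torsion. So H_0 = Z.
rank ∂_1 = 4, rank ∂_2 = 5 ⇒ b_1 = 9 − 4 − 5 = 0; all invariant factors of ∂_2 are 1 so no torsion. So H_1 = 0.
rank ∂_2 = 5, rank ∂_3 = 0 ⇒ b_2 = 6 − 5 − 0 = 1. So H_2 = Z.

H_0 = Z,  H_1 = 0,  H_2 = Z.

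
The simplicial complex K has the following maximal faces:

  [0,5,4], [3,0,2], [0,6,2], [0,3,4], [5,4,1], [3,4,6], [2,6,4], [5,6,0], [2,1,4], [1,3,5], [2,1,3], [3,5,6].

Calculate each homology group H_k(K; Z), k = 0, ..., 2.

Order the vertices as 0 < 1 < 2 < 3 < 4 < 5 < 6. Listing each simplex with vertices in this order, K has dimension 2 with simplices:

  0-simplices (7): [0], [1], [2], [3], [4], [5], [6]
  1-simplices (18): [0,2], [0,3], [0,4], [0,5], [0,6], [1,2], [1,3], [1,4], [1,5], [2,3], [2,4], [2,6], [3,4], [3,5], [3,6], [4,5], [4,6], [5,6]
  2-simplices (12): [0,2,3], [0,2,6], [0,3,4], [0,4,5], [0,5,6], [1,2,3], [1,2,4], [1,3,5], [1,4,5], [2,4,6], [3,4,6], [3,5,6]

giving chain groups C_0 ≅ Z^7, C_1 ≅ Z^18, C_2 ≅ Z^12.

The boundary map ∂_1: C_1 → C_0 maps an edge to its endpoints' difference, ∂[p,q] = q − p.
As a 7×18 matrix over Z this has rank 6, with invariant factors (1,1,1,1,1,1).

Boundary ∂_2: C_2 → C_1 acts by ∂[p,q,r] = [q,r] − [p,r] + [p,q]. For instance
  ∂[0,3,4] = [3,4] − [0,4] + [0,3],
  ∂[1,2,4] = [2,4] − [1,4] + [1,2].
This gives a 18×12 integer matrix of rank 12; reducing to Smith normal form yields diagonal entries (1,1,1,1,1,1,1,1,1,1,1,2).

From H_k ≅ ker(∂_k) / im(∂_{k+1}) we obtain:

  H_0: rank C_0 − rank ∂_1 = 7 − 6 = 1, and the invariant factors of ∂_1 are all 1, so H_0 = Z.
  H_1: rank ker ∂_1 − rank ∂_2 = (18 − 6) − 12 = 0, and ∂_2 has invariant factor 2 > 1, so H_1 = Z/2.
  H_2: rank ker ∂_2 − rank ∂_3 = (12 − 12) − 0 = 0, and there is no ∂_3, so H_2 = 0.

H_0 ≅ Z,  H_1 ≅ Z/2,  H_2 = 0.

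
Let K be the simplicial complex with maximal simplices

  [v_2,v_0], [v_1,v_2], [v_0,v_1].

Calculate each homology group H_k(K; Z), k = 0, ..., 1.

H_0 = Z,  H_1 = Z.

We work with the vertex ordering v_0 < v_1 < v_2. The simplices of K, each written with vertices in increasing order, are:

  0-simplices (3): [v_0], [v_1], [v_2]
  1-simplices (3): [v_0,v_1], [v_0,v_2], [v_1,v_2]

so the chain groups are C_0 ≅ Z^3, C_1 ≅ Z^3.

∂_1: C_1 → C_0 sends each edge [p,q] (with p < q) to q − p. For instance
  ∂[v_0,v_1] = [v_1] − [v_0].
The resulting 3×3 matrix has rank 2, and its Smith normal form has invariant factors (1,1).

Computing H_k = (kernel of ∂_k) / (image of ∂_{k+1}):

  H_0: rank C_0 − rank ∂_1 = 3 − 2 = 1, and the invariant factors of ∂_1 are all 1, so H_0 = Z.
  H_1: rank ker ∂_1 − rank ∂_2 = (3 − 2) − 0 = 1, and there is no ∂_2, so H_1 = Z.

(K is a triangulation of the circle S^1.)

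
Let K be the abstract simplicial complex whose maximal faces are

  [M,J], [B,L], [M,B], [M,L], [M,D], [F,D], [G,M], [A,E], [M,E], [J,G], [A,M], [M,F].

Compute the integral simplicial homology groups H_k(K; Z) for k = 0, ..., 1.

H_0 ≅ Z,  H_1 ≅ Z^4.

Fix the vertex order A < B < D < E < F < G < J < L < M and write every simplex with vertices in increasing order. Then dim K = 1 and the simplices of K are:

  0-simplices (9): A, B, D, E, F, G, J, L, M
  1-simplices (12): AE, AM, BL, BM, DF, DM, EM, FM, GJ, GM, JM, LM

giving chain groups C_0 ≅ Z^9, C_1 ≅ Z^12.

∂_1: C_1 → C_0 maps an edge to its endpoints' difference, ∂[p,q] = q − p.
The resulting 9×12 matrix has rank 8, and its Smith normal form has invariant factors (1,1,1,1,1,1,1,1).

Reading off H_k = ker ∂_k / im ∂_{k+1}:

  H_0: rank C_0 − rank ∂_1 = 9 − 8 = 1, and the invariant factors of ∂_1 are all 1, so H_0 ≅ Z.
  H_1: rank ker ∂_1 − rank ∂_2 = (12 − 8) − 0 = 4, and there is no ∂_2, so H_1 ≅ Z^4.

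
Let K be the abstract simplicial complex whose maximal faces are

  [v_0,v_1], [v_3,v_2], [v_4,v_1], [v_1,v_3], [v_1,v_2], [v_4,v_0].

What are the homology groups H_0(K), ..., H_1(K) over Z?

Fix the vertex order v_0 < v_1 < v_2 < v_3 < v_4 and write every simplex with vertices in increasing order. Then dim K = 1 and the simplices of K are:

  0-simplices (5): [v_0], [v_1], [v_2], [v_3], [v_4]
  1-simplices (6): [v_0,v_1], [v_0,v_4], [v_1,v_2], [v_1,v_3], [v_1,v_4], [v_2,v_3]

giving chain groups C_0 ≅ Z^5, C_1 ≅ Z^6.

∂_1: C_1 → C_0 maps an edge to its endpoints' difference, ∂[p,q] = q − p.
As a 5×6 matrix over Z this has rank 4, with invariant factors (1,1,1,1).

Now H_k = ker ∂_k / im ∂_{k+1}, so:

  H_0: rank C_0 − rank ∂_1 = 5 − 4 = 1, and the invariant factors of ∂_1 are all 1, so H_0 = Z.
  H_1: rank ker ∂_1 − rank ∂_2 = (6 − 4) − 0 = 2, and there is no ∂_2, so H_1 = Z^2.

H_0 = Z,  H_1 = Z^2.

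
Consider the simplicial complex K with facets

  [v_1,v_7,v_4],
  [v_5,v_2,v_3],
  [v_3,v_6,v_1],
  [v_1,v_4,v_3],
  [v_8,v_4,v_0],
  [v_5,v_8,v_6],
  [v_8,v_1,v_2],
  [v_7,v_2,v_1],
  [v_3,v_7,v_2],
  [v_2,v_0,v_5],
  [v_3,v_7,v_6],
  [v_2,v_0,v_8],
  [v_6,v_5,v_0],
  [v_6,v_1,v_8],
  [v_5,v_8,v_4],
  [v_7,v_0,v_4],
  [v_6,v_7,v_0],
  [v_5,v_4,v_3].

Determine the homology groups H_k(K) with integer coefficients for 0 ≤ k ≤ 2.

Take the total order v_0 < v_1 < v_2 < v_3 < v_4 < v_5 < v_6 < v_7 < v_8 on the vertex set. Then K (dimension 2) consists of the simplices:

  0-simplices (9): [v_0], [v_1], [v_2], [v_3], [v_4], [v_5], [v_6], [v_7], [v_8]
  1-simplices (27): (27 of them)
  2-simplices (18): (18 of them)

Hence C_0 ≅ Z^9, C_1 ≅ Z^27, C_2 ≅ Z^18.

∂_1: C_1 → C_0 is given by ∂[p,q] = [q] − [p]. For instance
  ∂[v_2,v_7] = [v_7] − [v_2].
As a 9×27 matrix over Z this has rank 8, with invariant factors (1,1,1,1,1,1,1,1).

∂_2: C_2 → C_1 acts by ∂[p,q,r] = [q,r] − [p,r] + [p,q]. For instance
  ∂[v_2,v_3,v_7] = [v_3,v_7] − [v_2,v_7] + [v_2,v_3],
  ∂[v_1,v_6,v_8] = [v_6,v_8] − [v_1,v_8] + [v_1,v_6].
The resulting 27×18 matrix has rank 18, and its Smith normal form has invariant factors (1,1,1,1,1,1,1,1,1,1,1,1,1,1,1,1,1,2).

From H_k ≅ ker(∂_k) / im(∂_{k+1}) we obtain:

  H_0: rank C_0 − rank ∂_1 = 9 − 8 = 1, and the invariant factors of ∂_1 are all 1, so H_0 ≅ Z.
  H_1: rank ker ∂_1 − rank ∂_2 = (27 − 8) − 18 = 1, and ∂_2 has invariant factor 2 > 1, so H_1 ≅ Z ⊕ Z/2.
  H_2: rank ker ∂_2 − rank ∂_3 = (18 − 18) − 0 = 0, and there is no ∂_3, so H_2 ≅ 0.

As a check, the Euler characteristic is 9 − 27 + 18 = 0, which agrees with 1 − 1 + 0 = 0.
(K is a triangulation of the Klein bottle.)

H_0 = Z,  H_1 = Z ⊕ Z/2,  H_2 = 0.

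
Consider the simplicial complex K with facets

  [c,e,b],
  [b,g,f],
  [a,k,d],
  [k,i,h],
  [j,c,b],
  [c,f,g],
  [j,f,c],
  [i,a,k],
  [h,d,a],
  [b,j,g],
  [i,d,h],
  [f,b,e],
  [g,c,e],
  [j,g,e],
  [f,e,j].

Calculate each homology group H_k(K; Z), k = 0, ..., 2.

Take the total order a < b < c < d < e < f < g < h < i < j < k on the vertex set. Then K (dimension 2) consists of the simplices:

  0-simplices (11): a, b, c, d, e, f, g, h, i, j, k
  1-simplices (25): ad, ah, ai, ak, bc, be, bf, bg, bj, ce, cf, cg, cj, dh, di, dk, ef, eg, ej, fg, fj, gj, hi, hk, ik
  2-simplices (15): adh, adk, aik, bce, bcj, bef, bfg, bgj, ceg, cfg, cfj, dhi, efj, egj, hik

Hence C_0 ≅ Z^11, C_1 ≅ Z^25, C_2 ≅ Z^15.

∂_1: C_1 → C_0 maps an edge to its endpoints' difference, ∂[p,q] = q − p.
The 11×25 boundary matrix has rank 9 and Smith normal form diag(1,1,1,1,1,1,1,1,1).

Boundary ∂_2: C_2 → C_1 maps a triangle to the signed sum of its edges. For instance
  ∂hik = ik − hk + hi,
  ∂bcj = cj − bj + bc.
As a 25×15 matrix over Z this has rank 15, with invariant factors (1,1,1,1,1,1,1,1,1,1,1,1,1,1,2).

Reading off H_k = ker ∂_k / im ∂_{k+1}:

  H_0: rank C_0 − rank ∂_1 = 11 − 9 = 2, and the invariant factors of ∂_1 are all 1, so H_0 ≅ Z^2.
  H_1: rank ker ∂_1 − rank ∂_2 = (25 − 9) − 15 = 1, and ∂_2 has invariant factor 2 > 1, so H_1 ≅ Z × Z/2.
  H_2: rank ker ∂_2 − rank ∂_3 = (15 − 15) − 0 = 0, and there is no ∂_3, so H_2 ≅ 0.

H_0 ≅ Z^2,  H_1 ≅ Z × Z/2,  H_2 = 0.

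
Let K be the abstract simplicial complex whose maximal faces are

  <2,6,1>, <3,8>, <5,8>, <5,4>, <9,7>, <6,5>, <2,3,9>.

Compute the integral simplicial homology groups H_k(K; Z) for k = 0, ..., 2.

We work with the vertex ordering 1 < 2 < 3 < 4 < 5 < 6 < 7 < 8 < 9. The simplices of K, each written with vertices in increasing order, are:

  0-simplices (9): [1], [2], [3], [4], [5], [6], [7], [8], [9]
  1-simplices (11): [1,2], [1,6], [2,3], [2,6], [2,9], [3,8], [3,9], [4,5], [5,6], [5,8], [7,9]
  2-simplices (2): [1,2,6], [2,3,9]

so the chain groups are C_0 ≅ Z^9, C_1 ≅ Z^11, C_2 ≅ Z^2.

The boundary map ∂_1: C_1 → C_0 maps an edge to its endpoints' difference, ∂[p,q] = q − p. For instance
  ∂[5,6] = [6] − [5].
This gives a 9×11 integer matrix of rank 8; reducing to Smith normal form yields diagonal entries (1,1,1,1,1,1,1,1).

The boundary map ∂_2: C_2 → C_1 sends each 2-simplex [p,q,r] to [q,r] − [p,r] + [p,q]. For instance
  ∂[1,2,6] = [2,6] − [1,6] + [1,2],
  ∂[2,3,9] = [3,9] − [2,9] + [2,3].
This gives a 11×2 integer matrix of rank 2; reducing to Smith normal form yields diagonal entries (1,1).

From H_k ≅ ker(∂_k) / im(∂_{k+1}) we obtain:

  H_0: rank C_0 − rank ∂_1 = 9 − 8 = 1, and the invariant factors of ∂_1 are all 1, so H_0 = Z.
  H_1: rank ker ∂_1 − rank ∂_2 = (11 − 8) − 2 = 1, and the invariant factors of ∂_2 are all 1, so H_1 = Z.
  H_2: rank ker ∂_2 − rank ∂_3 = (2 − 2) − 0 = 0, and there is no ∂_3, so H_2 = 0.

H_0 = Z,  H_1 = Z,  H_2 = 0.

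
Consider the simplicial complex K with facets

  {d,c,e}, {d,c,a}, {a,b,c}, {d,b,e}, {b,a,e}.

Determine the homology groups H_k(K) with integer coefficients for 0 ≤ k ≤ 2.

We work with the vertex ordering a < b < c < d < e. The simplices of K, each written with vertices in increasing order, are:

  0-simplices (5): a, b, c, d, e
  1-simplices (10): ab, ac, ad, ae, bc, bd, be, cd, ce, de
  2-simplices (5): abc, abe, acd, bde, cde

giving chain groups C_0 ≅ Z^5, C_1 ≅ Z^10, C_2 ≅ Z^5.

The boundary map ∂_1: C_1 → C_0 sends each edge [p,q] (with p < q) to q − p.
The resulting 5×10 matrix has rank 4, and its Smith normal form has invariant factors (1,1,1,1).

The boundary map ∂_2: C_2 → C_1 acts by ∂[p,q,r] = [q,r] − [p,r] + [p,q]. For instance
  ∂acd = cd − ad + ac,
  ∂bde = de − be + bd.
As a 10×5 matrix over Z this has rank 5, with invariant factors (1,1,1,1,1).

Reading off H_k = ker ∂_k / im ∂_{k+1}:

  H_0: rank C_0 − rank ∂_1 = 5 − 4 = 1, and the invariant factors of ∂_1 are all 1, so H_0 ≅ Z.
  H_1: rank ker ∂_1 − rank ∂_2 = (10 − 4) − 5 = 1, and the invariant factors of ∂_2 are all 1, so H_1 ≅ Z.
  H_2: rank ker ∂_2 − rank ∂_3 = (5 − 5) − 0 = 0, and there is no ∂_3, so H_2 ≅ 0.

As a check, the Euler characteristic is 5 − 10 + 5 = 0, which agrees with 1 − 1 + 0 = 0.
(K is a triangulation of the Möbius band.)

H_0 ≅ Z,  H_1 ≅ Z,  H_2 = 0.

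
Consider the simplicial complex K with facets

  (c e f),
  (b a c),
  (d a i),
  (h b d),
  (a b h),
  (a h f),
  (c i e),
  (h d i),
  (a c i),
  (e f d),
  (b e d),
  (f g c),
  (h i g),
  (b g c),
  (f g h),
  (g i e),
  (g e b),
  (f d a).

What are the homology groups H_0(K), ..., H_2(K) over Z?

H_0 ≅ Z,  H_1 ≅ Z ⊕ Z/2,  H_2 = 0.

We work with the vertex ordering a < b < c < d < e < f < g < h < i. The simplices of K, each written with vertices in increasing order, are:

  0-simplices (9): a, b, c, d, e, f, g, h, i
  1-simplices (27): ab, ac, ad, af, ah, ai, bc, bd, be, bg, bh, ce, cf, cg, ci, de, df, dh, di, ef, eg, ei, fg, fh, gh, gi, hi
  2-simplices (18): abc, abh, aci, adf, adi, afh, bcg, bde, bdh, beg, cef, cei, cfg, def, dhi, egi, fgh, ghi

giving chain groups C_0 ≅ Z^9, C_1 ≅ Z^27, C_2 ≅ Z^18.

∂_1: C_1 → C_0 is given by ∂[p,q] = [q] − [p].
The resulting 9×27 matrix has rank 8, and its Smith normal form has invariant factors (1,1,1,1,1,1,1,1).

∂_2: C_2 → C_1 maps a triangle to the signed sum of its edges. For instance
  ∂bdh = dh − bh + bd,
  ∂afh = fh − ah + af.
As a 27×18 matrix over Z this has rank 18, with invariant factors (1,1,1,1,1,1,1,1,1,1,1,1,1,1,1,1,1,2).

Computing H_k = (kernel of ∂_k) / (image of ∂_{k+1}):

  H_0: rank C_0 − rank ∂_1 = 9 − 8 = 1, and the invariant factors of ∂_1 are all 1, so H_0 = Z.
  H_1: rank ker ∂_1 − rank ∂_2 = (27 − 8) − 18 = 1, and ∂_2 has invariant factor 2 > 1, so H_1 = Z ⊕ Z/2.
  H_2: rank ker ∂_2 − rank ∂_3 = (18 − 18) − 0 = 0, and there is no ∂_3, so H_2 = 0.

As a check, the Euler characteristic is 9 − 27 + 18 = 0, which agrees with 1 − 1 + 0 = 0.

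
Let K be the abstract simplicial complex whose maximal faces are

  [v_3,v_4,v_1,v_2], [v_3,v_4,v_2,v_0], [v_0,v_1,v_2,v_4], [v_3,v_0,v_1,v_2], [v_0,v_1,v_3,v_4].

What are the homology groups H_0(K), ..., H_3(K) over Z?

Order the vertices as v_0 < v_1 < v_2 < v_3 < v_4. Listing each simplex with vertices in this order, K has dimension 3 with simplices:

  0-simplices (5): [v_0], [v_1], [v_2], [v_3], [v_4]
  1-simplices (10): [v_0,v_1], [v_0,v_2], [v_0,v_3], [v_0,v_4], [v_1,v_2], [v_1,v_3], [v_1,v_4], [v_2,v_3], [v_2,v_4], [v_3,v_4]
  2-simplices (10): [v_0,v_1,v_2], [v_0,v_1,v_3], [v_0,v_1,v_4], [v_0,v_2,v_3], [v_0,v_2,v_4], [v_0,v_3,v_4], [v_1,v_2,v_3], [v_1,v_2,v_4], [v_1,v_3,v_4], [v_2,v_3,v_4]
  3-simplices (5): [v_0,v_1,v_2,v_3], [v_0,v_1,v_2,v_4], [v_0,v_1,v_3,v_4], [v_0,v_2,v_3,v_4], [v_1,v_2,v_3,v_4]

Hence C_0 ≅ Z^5, C_1 ≅ Z^10, C_2 ≅ Z^10, C_3 ≅ Z^5.

∂_1: C_1 → C_0 maps an edge to its endpoints' difference, ∂[p,q] = q − p. For instance
  ∂[v_1,v_2] = [v_2] − [v_1].
The resulting 5×10 matrix has rank 4, and its Smith normal form has invariant factors (1,1,1,1).

The boundary map ∂_2: C_2 → C_1 acts by ∂[p,q,r] = [q,r] − [p,r] + [p,q]. For instance
  ∂[v_0,v_3,v_4] = [v_3,v_4] − [v_0,v_4] + [v_0,v_3],
  ∂[v_0,v_1,v_2] = [v_1,v_2] − [v_0,v_2] + [v_0,v_1].
The resulting 10×10 matrix has rank 6, and its Smith normal form has invariant factors (1,1,1,1,1,1).

∂_3: C_3 → C_2 sends each 3-simplex σ to the alternating sum Σ_i (−1)^i (σ with its i-th vertex removed). For instance
  ∂[v_0,v_1,v_2,v_3] = [v_1,v_2,v_3] − [v_0,v_2,v_3] + [v_0,v_1,v_3] − [v_0,v_1,v_2],
  ∂[v_0,v_2,v_3,v_4] = [v_2,v_3,v_4] − [v_0,v_3,v_4] + [v_0,v_2,v_4] − [v_0,v_2,v_3].
As a 10×5 matrix over Z this has rank 4, with invariant factors (1,1,1,1).

Reading off H_k = ker ∂_k / im ∂_{k+1}:

  H_0: rank C_0 − rank ∂_1 = 5 − 4 = 1, and the invariant factors of ∂_1 are all 1, so H_0 ≅ Z.
  H_1: rank ker ∂_1 − rank ∂_2 = (10 − 4) − 6 = 0, and the invariant factors of ∂_2 are all 1, so H_1 ≅ 0.
  H_2: rank ker ∂_2 − rank ∂_3 = (10 − 6) − 4 = 0, and the invariant factors of ∂_3 are all 1, so H_2 ≅ 0.
  H_3: rank ker ∂_3 − rank ∂_4 = (5 − 4) − 0 = 1, and there is no ∂_4, so H_3 ≅ Z.

As a check, the Euler characteristic is 5 − 10 + 10 − 5 = 0, which agrees with 1 − 0 + 0 − 1 = 0.

H_0 = Z,  H_1 = 0,  H_2 = 0,  H_3 = Z.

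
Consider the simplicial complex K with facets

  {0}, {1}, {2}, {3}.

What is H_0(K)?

Order the vertices as 0 < 1 < 2 < 3. Listing each simplex with vertices in this order, K has dimension 0 with simplices:

  0-simplices (4): [0], [1], [2], [3]

so the chain groups are C_0 ≅ Z^4.

Now H_k = ker ∂_k / im ∂_{k+1}, so:

  H_0: rank C_0 − rank ∂_1 = 4 − 0 = 4, and there is no ∂_1, so H_0 = Z^4.

H_0 ≅ Z^4.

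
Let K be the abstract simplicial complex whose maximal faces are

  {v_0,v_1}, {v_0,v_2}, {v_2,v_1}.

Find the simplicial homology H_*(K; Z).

Fix the vertex order v_0 < v_1 < v_2 and write every simplex with vertices in increasing order. Then dim K = 1 and the simplices of K are:

  0-simplices (3): [v_0], [v_1], [v_2]
  1-simplices (3): [v_0,v_1], [v_0,v_2], [v_1,v_2]

Hence C_0 ≅ Z^3, C_1 ≅ Z^3.

The boundary map ∂_1: C_1 → C_0 is given by ∂[p,q] = [q] − [p].
This gives a 3×3 integer matrix of rank 2; reducing to Smith normal form yields diagonal entries (1,1).

Reading off H_k = ker ∂_k / im ∂_{k+1}:

  H_0: rank C_0 − rank ∂_1 = 3 − 2 = 1, and the invariant factors of ∂_1 are all 1, so H_0 = Z.
  H_1: rank ker ∂_1 − rank ∂_2 = (3 − 2) − 0 = 1, and there is no ∂_2, so H_1 = Z.

(K is a triangulation of the circle S^1.)

H_0 ≅ Z,  H_1 ≅ Z.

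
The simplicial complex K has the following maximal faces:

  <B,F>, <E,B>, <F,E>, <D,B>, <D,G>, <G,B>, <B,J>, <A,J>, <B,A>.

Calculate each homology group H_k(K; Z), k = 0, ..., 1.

Fix the vertex order A < B < D < E < F < G < J and write every simplex with vertices in increasing order. Then dim K = 1 and the simplices of K are:

  0-simplices (7): A, B, D, E, F, G, J
  1-simplices (9): AB, AJ, BD, BE, BF, BG, BJ, DG, EF

giving chain groups C_0 ≅ Z^7, C_1 ≅ Z^9.

The boundary map ∂_1: C_1 → C_0 is given by ∂[p,q] = [q] − [p]. For instance
  ∂AB = B − A.
As a 7×9 matrix over Z this has rank 6, with invariant factors (1,1,1,1,1,1).

Reading off H_k = ker ∂_k / im ∂_{k+1}:

  H_0: rank C_0 − rank ∂_1 = 7 − 6 = 1, and the invariant factors of ∂_1 are all 1, so H_0 ≅ Z.
  H_1: rank ker ∂_1 − rank ∂_2 = (9 − 6) − 0 = 3, and there is no ∂_2, so H_1 ≅ Z^3.

H_0 = Z,  H_1 = Z^3.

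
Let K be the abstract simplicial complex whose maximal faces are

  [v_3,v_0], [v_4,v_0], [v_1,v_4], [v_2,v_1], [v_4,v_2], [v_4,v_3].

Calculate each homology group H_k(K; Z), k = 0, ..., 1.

H_0 ≅ Z,  H_1 ≅ Z^2.

Order the vertices as v_0 < v_1 < v_2 < v_3 < v_4. Listing each simplex with vertices in this order, K has dimension 1 with simplices:

  0-simplices (5): [v_0], [v_1], [v_2], [v_3], [v_4]
  1-simplices (6): [v_0,v_3], [v_0,v_4], [v_1,v_2], [v_1,v_4], [v_2,v_4], [v_3,v_4]

giving chain groups C_0 ≅ Z^5, C_1 ≅ Z^6.

The boundary map ∂_1: C_1 → C_0 is given by ∂[p,q] = [q] − [p]. For instance
  ∂[v_0,v_4] = [v_4] − [v_0].
The resulting 5×6 matrix has rank 4, and its Smith normal form has invariant factors (1,1,1,1).

From H_k ≅ ker(∂_k) / im(∂_{k+1}) we obtain:

  H_0: rank C_0 − rank ∂_1 = 5 − 4 = 1, and the invariant factors of ∂_1 are all 1, so H_0 = Z.
  H_1: rank ker ∂_1 − rank ∂_2 = (6 − 4) − 0 = 2, and there is no ∂_2, so H_1 = Z^2.

As a check, the Euler characteristic is 5 − 6 = -1, which agrees with 1 − 2 = -1.
(K is a triangulation of a wedge of 2 circles.)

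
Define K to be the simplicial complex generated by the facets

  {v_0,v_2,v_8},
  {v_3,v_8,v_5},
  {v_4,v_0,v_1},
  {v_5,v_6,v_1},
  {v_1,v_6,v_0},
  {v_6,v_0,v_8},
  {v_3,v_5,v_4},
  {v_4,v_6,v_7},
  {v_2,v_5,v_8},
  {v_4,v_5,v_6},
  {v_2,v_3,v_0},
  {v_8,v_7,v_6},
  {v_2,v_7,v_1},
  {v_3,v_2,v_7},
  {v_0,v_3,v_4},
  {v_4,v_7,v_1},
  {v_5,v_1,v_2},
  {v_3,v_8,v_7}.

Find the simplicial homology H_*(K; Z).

H_0 ≅ Z,  H_1 ≅ Z × Z/2,  H_2 = 0.

Order the vertices as v_0 < v_1 < v_2 < v_3 < v_4 < v_5 < v_6 < v_7 < v_8. Listing each simplex with vertices in this order, K has dimension 2 with simplices:

  0-simplices (9): [v_0], [v_1], [v_2], [v_3], [v_4], [v_5], [v_6], [v_7], [v_8]
  1-simplices (27): (27 of them)
  2-simplices (18): (18 of them)

giving chain groups C_0 ≅ Z^9, C_1 ≅ Z^27, C_2 ≅ Z^18.

Boundary ∂_1: C_1 → C_0 is given by ∂[p,q] = [q] − [p]. For instance
  ∂[v_1,v_7] = [v_7] − [v_1].
This gives a 9×27 integer matrix of rank 8; reducing to Smith normal form yields diagonal entries (1,1,1,1,1,1,1,1).

∂_2: C_2 → C_1 sends each 2-simplex [p,q,r] to [q,r] − [p,r] + [p,q]. For instance
  ∂[v_1,v_4,v_7] = [v_4,v_7] − [v_1,v_7] + [v_1,v_4],
  ∂[v_1,v_2,v_7] = [v_2,v_7] − [v_1,v_7] + [v_1,v_2].
The 27×18 boundary matrix has rank 18 and Smith normal form diag(1,1,1,1,1,1,1,1,1,1,1,1,1,1,1,1,1,2).

Computing H_k = (kernel of ∂_k) / (image of ∂_{k+1}):

  H_0: rank C_0 − rank ∂_1 = 9 − 8 = 1, and the invariant factors of ∂_1 are all 1, so H_0 ≅ Z.
  H_1: rank ker ∂_1 − rank ∂_2 = (27 − 8) − 18 = 1, and ∂_2 has invariant factor 2 > 1, so H_1 ≅ Z × Z/2.
  H_2: rank ker ∂_2 − rank ∂_3 = (18 − 18) − 0 = 0, and there is no ∂_3, so H_2 ≅ 0.

As a check, the Euler characteristic is 9 − 27 + 18 = 0, which agrees with 1 − 1 + 0 = 0.
(K is a triangulation of the Klein bottle.)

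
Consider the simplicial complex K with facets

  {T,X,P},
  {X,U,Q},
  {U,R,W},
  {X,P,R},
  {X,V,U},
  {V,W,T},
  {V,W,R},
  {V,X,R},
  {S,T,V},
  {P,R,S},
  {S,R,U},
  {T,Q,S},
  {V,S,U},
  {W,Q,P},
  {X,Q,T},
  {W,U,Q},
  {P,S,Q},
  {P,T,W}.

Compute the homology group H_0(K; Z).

We work with the vertex ordering P < Q < R < S < T < U < V < W < X. The simplices of K, each written with vertices in increasing order, are:

  0-simplices (9): P, Q, R, S, T, U, V, W, X
  1-simplices (27): PQ, PR, PS, PT, PW, PX, QS, QT, QU, QW, QX, RS, RU, RV, RW, RX, ST, SU, SV, TV, TW, TX, UV, UW, UX, VW, VX
  2-simplices (18): PQS, PQW, PRS, PRX, PTW, PTX, QST, QTX, QUW, QUX, RSU, RUW, RVW, RVX, STV, SUV, TVW, UVX

giving chain groups C_0 ≅ Z^9, C_1 ≅ Z^27, C_2 ≅ Z^18.

The boundary map ∂_1: C_1 → C_0 maps an edge to its endpoints' difference, ∂[p,q] = q − p. For instance
  ∂PW = W − P.
This gives a 9×27 integer matrix of rank 8; reducing to Smith normal form yields diagonal entries (1,1,1,1,1,1,1,1).

∂_2: C_2 → C_1 sends each 2-simplex [p,q,r] to [q,r] − [p,r] + [p,q]. For instance
  ∂PQS = QS − PS + PQ,
  ∂RSU = SU − RU + RS.
This gives a 27×18 integer matrix of rank 18; reducing to Smith normal form yields diagonal entries (1,1,1,1,1,1,1,1,1,1,1,1,1,1,1,1,1,2).

Computing H_k = (kernel of ∂_k) / (image of ∂_{k+1}):

  H_0: rank C_0 − rank ∂_1 = 9 − 8 = 1, and the invariant factors of ∂_1 are all 1, so H_0 = Z.

H_0 ≅ Z.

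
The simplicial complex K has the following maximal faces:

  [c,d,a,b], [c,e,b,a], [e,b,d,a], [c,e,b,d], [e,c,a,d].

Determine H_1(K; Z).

We work with the vertex ordering a < b < c < d < e. The simplices of K, each written with vertices in increasing order, are:

  0-simplices (5): a, b, c, d, e
  1-simplices (10): ab, ac, ad, ae, bc, bd, be, cd, ce, de
  2-simplices (10): abc, abd, abe, acd, ace, ade, bcd, bce, bde, cde
  3-simplices (5): abcd, abce, abde, acde, bcde

giving chain groups C_0 ≅ Z^5, C_1 ≅ Z^10, C_2 ≅ Z^10, C_3 ≅ Z^5.

The boundary map ∂_1: C_1 → C_0 maps an edge to its endpoints' difference, ∂[p,q] = q − p.
This gives a 5×10 integer matrix of rank 4; reducing to Smith normal form yields diagonal entries (1,1,1,1).

∂_2: C_2 → C_1 sends each 2-simplex [p,q,r] to [q,r] − [p,r] + [p,q]. For instance
  ∂bcd = cd − bd + bc,
  ∂bde = de − be + bd.
This gives a 10×10 integer matrix of rank 6; reducing to Smith normal form yields diagonal entries (1,1,1,1,1,1).

∂_3: C_3 → C_2 sends each 3-simplex σ to the alternating sum Σ_i (−1)^i (σ with its i-th vertex removed). For instance
  ∂bcde = cde − bde + bce − bcd,
  ∂acde = cde − ade + ace − acd.
This gives a 10×5 integer matrix of rank 4; reducing to Smith normal form yields diagonal entries (1,1,1,1).

From H_k ≅ ker(∂_k) / im(∂_{k+1}) we obtain:

  H_1: rank ker ∂_1 − rank ∂_2 = (10 − 4) − 6 = 0, and the invariant factors of ∂_2 are all 1, so H_1 ≅ 0.

H_1 = 0.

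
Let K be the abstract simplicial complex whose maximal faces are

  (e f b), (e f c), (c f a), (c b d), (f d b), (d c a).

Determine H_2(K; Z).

Take the total order a < b < c < d < e < f on the vertex set. Then K (dimension 2) consists of the simplices:

  0-simplices (6): a, b, c, d, e, f
  1-simplices (12): ac, ad, af, bc, bd, be, bf, cd, ce, cf, df, ef
  2-simplices (6): acd, acf, bcd, bdf, bef, cef

giving chain groups C_0 ≅ Z^6, C_1 ≅ Z^12, C_2 ≅ Z^6.

The boundary map ∂_1: C_1 → C_0 sends each edge [p,q] (with p < q) to q − p. For instance
  ∂bc = c − b.
As a 6×12 matrix over Z this has rank 5, with invariant factors (1,1,1,1,1).

∂_2: C_2 → C_1 sends each 2-simplex [p,q,r] to [q,r] − [p,r] + [p,q]. For instance
  ∂cef = ef − cf + ce,
  ∂acd = cd − ad + ac.
The resulting 12×6 matrix has rank 6, and its Smith normal form has invariant factors (1,1,1,1,1,1).

Reading off H_k = ker ∂_k / im ∂_{k+1}:

  H_2: rank ker ∂_2 − rank ∂_3 = (6 − 6) − 0 = 0, and there is no ∂_3, so H_2 = 0.

H_2 ≅ 0.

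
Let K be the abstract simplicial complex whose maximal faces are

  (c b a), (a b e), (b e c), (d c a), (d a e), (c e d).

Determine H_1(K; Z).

H_1 = 0.

Take the total order a < b < c < d < e on the vertex set. Then K (dimension 2) consists of the simplices:

  0-simplices (5): a, b, c, d, e
  1-simplices (9): ab, ac, ad, ae, bc, be, cd, ce, de
  2-simplices (6): abc, abe, acd, ade, bce, cde

giving chain groups C_0 ≅ Z^5, C_1 ≅ Z^9, C_2 ≅ Z^6.

∂_1: C_1 → C_0 maps an edge to its endpoints' difference, ∂[p,q] = q − p. For instance
  ∂be = e − b.
As a 5×9 matrix over Z this has rank 4, with invariant factors (1,1,1,1).

Boundary ∂_2: C_2 → C_1 sends each 2-simplex [p,q,r] to [q,r] − [p,r] + [p,q]. For instance
  ∂cde = de − ce + cd,
  ∂ade = de − ae + ad.
As a 9×6 matrix over Z this has rank 5, with invariant factors (1,1,1,1,1).

Reading off H_k = ker ∂_k / im ∂_{k+1}:

  H_1: rank ker ∂_1 − rank ∂_2 = (9 − 4) − 5 = 0, and the invariant factors of ∂_2 are all 1, so H_1 = 0.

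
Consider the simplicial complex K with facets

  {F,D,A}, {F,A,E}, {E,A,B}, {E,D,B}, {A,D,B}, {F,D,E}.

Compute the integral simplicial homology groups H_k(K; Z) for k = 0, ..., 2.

H_0 ≅ Z,  H_1 = 0,  H_2 ≅ Z.

Order the vertices as A < B < D < E < F. Listing each simplex with vertices in this order, K has dimension 2 with simplices:

  0-simplices (5): A, B, D, E, F
  1-simplices (9): AB, AD, AE, AF, BD, BE, DE, DF, EF
  2-simplices (6): ABD, ABE, ADF, AEF, BDE, DEF

Hence C_0 ≅ Z^5, C_1 ≅ Z^9, C_2 ≅ Z^6.

The boundary map ∂_1: C_1 → C_0 maps an edge to its endpoints' difference, ∂[p,q] = q − p.
As a 5×9 matrix over Z this has rank 4, with invariant factors (1,1,1,1).

∂_2: C_2 → C_1 sends each 2-simplex [p,q,r] to [q,r] − [p,r] + [p,q]. For instance
  ∂ADF = DF − AF + AD,
  ∂ABE = BE − AE + AB.
The resulting 9×6 matrix has rank 5, and its Smith normal form has invariant factors (1,1,1,1,1).

From H_k ≅ ker(∂_k) / im(∂_{k+1}) we obtain:

  H_0: rank C_0 − rank ∂_1 = 5 − 4 = 1, and the invariant factors of ∂_1 are all 1, so H_0 ≅ Z.
  H_1: rank ker ∂_1 − rank ∂_2 = (9 − 4) − 5 = 0, and the invariant factors of ∂_2 are all 1, so H_1 ≅ 0.
  H_2: rank ker ∂_2 − rank ∂_3 = (6 − 5) − 0 = 1, and there is no ∂_3, so H_2 ≅ Z.

As a check, the Euler characteristic is 5 − 9 + 6 = 2, which agrees with 1 − 0 + 1 = 2.
(K is a triangulation of the 2-sphere S^2.)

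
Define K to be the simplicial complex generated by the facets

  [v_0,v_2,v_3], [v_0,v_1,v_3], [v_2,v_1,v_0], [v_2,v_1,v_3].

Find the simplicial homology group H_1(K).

Take the total order v_0 < v_1 < v_2 < v_3 on the vertex set. Then K (dimension 2) consists of the simplices:

  0-simplices (4): [v_0], [v_1], [v_2], [v_3]
  1-simplices (6): [v_0,v_1], [v_0,v_2], [v_0,v_3], [v_1,v_2], [v_1,v_3], [v_2,v_3]
  2-simplices (4): [v_0,v_1,v_2], [v_0,v_1,v_3], [v_0,v_2,v_3], [v_1,v_2,v_3]

so the chain groups are C_0 ≅ Z^4, C_1 ≅ Z^6, C_2 ≅ Z^4.

The boundary map ∂_1: C_1 → C_0 is given by ∂[p,q] = [q] − [p].
The 4×6 boundary matrix has rank 3 and Smith normal form diag(1,1,1).

Boundary ∂_2: C_2 → C_1 maps a triangle to the signed sum of its edges. For instance
  ∂[v_1,v_2,v_3] = [v_2,v_3] − [v_1,v_3] + [v_1,v_2],
  ∂[v_0,v_2,v_3] = [v_2,v_3] − [v_0,v_3] + [v_0,v_2].
This gives a 6×4 integer matrix of rank 3; reducing to Smith normal form yields diagonal entries (1,1,1).

Now H_k = ker ∂_k / im ∂_{k+1}, so:

  H_1: rank ker ∂_1 − rank ∂_2 = (6 − 3) − 3 = 0, and the invariant factors of ∂_2 are all 1, so H_1 ≅ 0.

(K is a triangulation of the 2-sphere S^2.)

H_1 ≅ 0.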